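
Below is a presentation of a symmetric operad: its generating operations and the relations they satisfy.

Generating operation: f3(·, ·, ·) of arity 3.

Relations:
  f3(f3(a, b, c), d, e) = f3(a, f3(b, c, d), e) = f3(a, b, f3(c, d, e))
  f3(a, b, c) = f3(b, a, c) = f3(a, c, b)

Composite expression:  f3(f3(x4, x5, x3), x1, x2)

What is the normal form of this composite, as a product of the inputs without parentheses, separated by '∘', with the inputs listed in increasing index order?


x1 ∘ x2 ∘ x3 ∘ x4 ∘ x5

Any arrangement under f3 is one operation, so sort the x-inputs.
f3(x4, x5, x3) collapses to x4 ∘ x5 ∘ x3
f3(f3(x4, x5, x3), x1, x2) collapses to x4 ∘ x5 ∘ x3 ∘ x1 ∘ x2
putting the inputs in ascending order: x1 ∘ x2 ∘ x3 ∘ x4 ∘ x5


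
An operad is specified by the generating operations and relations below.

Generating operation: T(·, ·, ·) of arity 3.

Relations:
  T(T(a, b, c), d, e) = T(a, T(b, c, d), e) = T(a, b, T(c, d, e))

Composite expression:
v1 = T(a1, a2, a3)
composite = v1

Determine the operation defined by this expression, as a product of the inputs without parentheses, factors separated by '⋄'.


All parenthesizations of T agree; list the a-inputs left to right.
T(a1, a2, a3) linearizes to a1 ⋄ a2 ⋄ a3

a1 ⋄ a2 ⋄ a3


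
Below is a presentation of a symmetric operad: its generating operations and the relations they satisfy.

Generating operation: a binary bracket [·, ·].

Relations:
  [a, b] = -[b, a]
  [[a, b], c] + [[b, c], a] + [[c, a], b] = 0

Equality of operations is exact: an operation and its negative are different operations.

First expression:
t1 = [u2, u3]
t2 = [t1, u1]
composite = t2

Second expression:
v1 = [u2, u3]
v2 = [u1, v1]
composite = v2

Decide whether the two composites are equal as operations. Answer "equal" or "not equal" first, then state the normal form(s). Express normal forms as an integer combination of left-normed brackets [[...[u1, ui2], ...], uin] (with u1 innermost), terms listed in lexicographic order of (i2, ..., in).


In normal form, the first expression is -[[u1, u2], u3] + [[u1, u3], u2]
In normal form, the second expression is [[u1, u2], u3] - [[u1, u3], u2]
No match — not equal.

not equal — first -[[u1, u2], u3] + [[u1, u3], u2], second [[u1, u2], u3] - [[u1, u3], u2]


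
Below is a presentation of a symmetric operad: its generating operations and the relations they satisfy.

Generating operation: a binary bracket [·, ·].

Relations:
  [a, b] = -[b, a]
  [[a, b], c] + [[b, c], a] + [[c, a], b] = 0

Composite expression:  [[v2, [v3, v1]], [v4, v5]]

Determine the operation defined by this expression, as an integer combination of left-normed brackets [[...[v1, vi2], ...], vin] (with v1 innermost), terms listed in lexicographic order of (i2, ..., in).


[[[[v1, v3], v2], v4], v5] - [[[[v1, v3], v2], v5], v4]

Left-normed coefficients sit on the v1-initial expansion words.
Composite bracket: [[v2, [v3, v1]], [v4, v5]]
Under [a, b] = ab - ba we get 16 signed associative words (2^4 = 16).
Collect the words opening with v1:
  sign of v1v3v2v4v5 is +1, so it contributes +[[[[v1, v3], v2], v4], v5]
  sign of v1v3v2v5v4 is -1, so it contributes -[[[[v1, v3], v2], v5], v4]


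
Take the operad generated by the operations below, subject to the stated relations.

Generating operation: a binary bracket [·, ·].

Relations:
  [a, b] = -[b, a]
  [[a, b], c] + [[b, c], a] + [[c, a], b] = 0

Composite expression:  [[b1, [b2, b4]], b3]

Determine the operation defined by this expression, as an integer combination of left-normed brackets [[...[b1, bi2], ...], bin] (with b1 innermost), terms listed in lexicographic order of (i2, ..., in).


[[[b1, b2], b4], b3] - [[[b1, b4], b2], b3]

Left-normed coefficients sit on the b1-initial expansion words.
Composite bracket: [[b1, [b2, b4]], b3]
Under [a, b] = ab - ba we get 8 signed associative words (2^3 = 8).
Coefficients come from the b1-initial words:
  sign of b1b2b4b3 is +1, so it contributes +[[[b1, b2], b4], b3]
  sign of b1b4b2b3 is -1, so it contributes -[[[b1, b4], b2], b3]


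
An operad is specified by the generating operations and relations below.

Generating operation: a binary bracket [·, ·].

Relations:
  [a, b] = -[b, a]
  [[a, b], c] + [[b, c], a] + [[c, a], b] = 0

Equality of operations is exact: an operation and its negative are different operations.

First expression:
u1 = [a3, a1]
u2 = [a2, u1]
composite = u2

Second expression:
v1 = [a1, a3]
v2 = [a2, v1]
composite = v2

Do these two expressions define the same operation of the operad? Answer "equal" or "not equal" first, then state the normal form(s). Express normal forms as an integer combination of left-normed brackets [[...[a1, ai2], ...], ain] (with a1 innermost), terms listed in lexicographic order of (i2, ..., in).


not equal: they reduce to [[a1, a3], a2] and -[[a1, a3], a2]

Normal form of the first expression: [[a1, a3], a2]
Normal form of the second expression: -[[a1, a3], a2]
Distinct normal forms: not equal.


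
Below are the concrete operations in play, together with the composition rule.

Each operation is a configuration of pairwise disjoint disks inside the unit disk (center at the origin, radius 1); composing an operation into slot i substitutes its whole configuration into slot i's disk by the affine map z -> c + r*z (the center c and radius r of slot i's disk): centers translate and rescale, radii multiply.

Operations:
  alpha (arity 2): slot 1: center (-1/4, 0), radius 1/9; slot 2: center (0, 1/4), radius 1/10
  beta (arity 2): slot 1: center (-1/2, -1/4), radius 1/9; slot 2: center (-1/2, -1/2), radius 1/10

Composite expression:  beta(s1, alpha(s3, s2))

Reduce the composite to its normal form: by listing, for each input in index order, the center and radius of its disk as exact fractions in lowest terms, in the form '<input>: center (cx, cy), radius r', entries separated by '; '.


s1: center (-1/2, -1/4), radius 1/9; s2: center (-1/2, -19/40), radius 1/100; s3: center (-21/40, -1/2), radius 1/90

Only the slot chain above each s matters under beta; compose those maps.
tracing s1 down its 1-map path: center (-1/2, -1/4), radius 1/9
tracing s3 down its 2-map path: center (-21/40, -1/2), radius 1/90
tracing s2 down its 2-map path: center (-1/2, -19/40), radius 1/100


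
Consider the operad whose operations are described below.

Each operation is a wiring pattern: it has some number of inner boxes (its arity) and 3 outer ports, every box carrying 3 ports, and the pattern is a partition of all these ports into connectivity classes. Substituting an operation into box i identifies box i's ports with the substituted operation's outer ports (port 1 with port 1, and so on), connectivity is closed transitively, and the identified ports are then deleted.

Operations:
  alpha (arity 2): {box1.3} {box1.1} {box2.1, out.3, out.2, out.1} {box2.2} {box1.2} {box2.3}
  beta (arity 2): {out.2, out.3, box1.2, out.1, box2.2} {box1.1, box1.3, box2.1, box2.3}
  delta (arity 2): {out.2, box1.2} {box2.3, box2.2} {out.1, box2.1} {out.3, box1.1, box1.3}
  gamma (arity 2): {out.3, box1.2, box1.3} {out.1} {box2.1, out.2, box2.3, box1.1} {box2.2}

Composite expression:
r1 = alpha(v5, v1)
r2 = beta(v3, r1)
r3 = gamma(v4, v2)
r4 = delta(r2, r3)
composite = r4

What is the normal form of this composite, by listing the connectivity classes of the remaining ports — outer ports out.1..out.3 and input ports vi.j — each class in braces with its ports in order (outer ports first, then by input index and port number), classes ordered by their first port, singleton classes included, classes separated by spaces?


{out.1} {out.2, out.3, v1.1, v3.1, v3.2, v3.3} {v1.2} {v1.3} {v2.1, v2.3, v4.1, v4.2, v4.3} {v2.2} {v5.1} {v5.2} {v5.3}

Connectivity passes through glued delta-boundaries; trace each wire chain.
after alpha, the pattern on (v5, v1) reads {out.1, out.2, out.3, v1.1} {v1.2} {v1.3} {v5.1} {v5.2} {v5.3} (out.j = its outer ports)
after beta, the pattern on (v3, v5, v1) reads {out.1, out.2, out.3, v1.1, v3.1, v3.2, v3.3} {v1.2} {v1.3} {v5.1} {v5.2} {v5.3} (out.j = its outer ports)
after gamma, the pattern on (v4, v2) reads {out.1} {out.2, v2.1, v2.3, v4.1} {out.3, v4.2, v4.3} {v2.2} (out.j = its outer ports)
after delta, the pattern on (v3, v5, v1, v4, v2) reads {out.1} {out.2, out.3, v1.1, v3.1, v3.2, v3.3} {v1.2} {v1.3} {v2.1, v2.3, v4.1, v4.2, v4.3} {v2.2} {v5.1} {v5.2} {v5.3} (out.j = its outer ports)


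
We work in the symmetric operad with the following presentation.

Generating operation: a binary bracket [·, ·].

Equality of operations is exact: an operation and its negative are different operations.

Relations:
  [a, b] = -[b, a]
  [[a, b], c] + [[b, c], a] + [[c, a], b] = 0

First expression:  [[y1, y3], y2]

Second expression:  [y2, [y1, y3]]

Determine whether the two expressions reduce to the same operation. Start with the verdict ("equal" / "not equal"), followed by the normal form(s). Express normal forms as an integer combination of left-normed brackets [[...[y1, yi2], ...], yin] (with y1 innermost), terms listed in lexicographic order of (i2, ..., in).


not equal: they reduce to [[y1, y3], y2] and -[[y1, y3], y2]

In normal form, the first expression is [[y1, y3], y2]
In normal form, the second expression is -[[y1, y3], y2]
The normal forms differ: not equal.


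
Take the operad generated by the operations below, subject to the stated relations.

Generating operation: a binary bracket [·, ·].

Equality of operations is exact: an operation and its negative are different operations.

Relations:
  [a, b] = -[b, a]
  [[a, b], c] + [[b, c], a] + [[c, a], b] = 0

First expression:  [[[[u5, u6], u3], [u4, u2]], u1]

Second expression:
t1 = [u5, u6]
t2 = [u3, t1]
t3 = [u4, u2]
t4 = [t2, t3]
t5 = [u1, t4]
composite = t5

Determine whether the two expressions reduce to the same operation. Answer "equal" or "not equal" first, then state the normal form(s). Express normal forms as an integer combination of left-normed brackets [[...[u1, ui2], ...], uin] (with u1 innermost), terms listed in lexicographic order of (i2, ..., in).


equal — both sides give [[[[[u1, u2], u4], u3], u5], u6] - [[[[[u1, u2], u4], u3], u6], u5] - [[[[[u1, u2], u4], u5], u6], u3] + [[[[[u1, u2], u4], u6], u5], u3] - [[[[[u1, u3], u5], u6], u2], u4] + [[[[[u1, u3], u5], u6], u4], u2] + [[[[[u1, u3], u6], u5], u2], u4] - [[[[[u1, u3], u6], u5], u4], u2] - [[[[[u1, u4], u2], u3], u5], u6] + [[[[[u1, u4], u2], u3], u6], u5] + [[[[[u1, u4], u2], u5], u6], u3] - [[[[[u1, u4], u2], u6], u5], u3] + [[[[[u1, u5], u6], u3], u2], u4] - [[[[[u1, u5], u6], u3], u4], u2] - [[[[[u1, u6], u5], u3], u2], u4] + [[[[[u1, u6], u5], u3], u4], u2]


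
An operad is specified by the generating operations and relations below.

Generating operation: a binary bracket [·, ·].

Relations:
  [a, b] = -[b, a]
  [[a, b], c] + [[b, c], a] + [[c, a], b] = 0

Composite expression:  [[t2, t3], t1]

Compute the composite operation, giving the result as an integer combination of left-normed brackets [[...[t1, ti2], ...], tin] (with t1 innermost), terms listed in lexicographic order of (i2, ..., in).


-[[t1, t2], t3] + [[t1, t3], t2]

Antisymmetry and Jacobi reduce to t1-anchored left-normed brackets.
Composite bracket: [[t2, t3], t1]
Full expansion: 4 signed words from ab - ba (2^2 = 4).
Coefficients come from the t1-initial words:
  t1t2t3 appears with sign -1, giving the term -[[t1, t2], t3]
  t1t3t2 appears with sign +1, giving the term +[[t1, t3], t2]


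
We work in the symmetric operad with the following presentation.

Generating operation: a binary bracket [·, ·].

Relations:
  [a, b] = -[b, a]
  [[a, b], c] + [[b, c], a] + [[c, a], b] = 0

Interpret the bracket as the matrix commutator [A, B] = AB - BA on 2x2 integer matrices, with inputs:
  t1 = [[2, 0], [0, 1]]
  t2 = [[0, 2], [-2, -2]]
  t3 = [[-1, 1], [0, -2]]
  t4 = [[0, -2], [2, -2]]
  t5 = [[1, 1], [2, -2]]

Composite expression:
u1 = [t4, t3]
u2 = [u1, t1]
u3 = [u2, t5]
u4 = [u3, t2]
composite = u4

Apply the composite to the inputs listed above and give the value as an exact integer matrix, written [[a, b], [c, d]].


[[-36, -64], [-28, 36]]


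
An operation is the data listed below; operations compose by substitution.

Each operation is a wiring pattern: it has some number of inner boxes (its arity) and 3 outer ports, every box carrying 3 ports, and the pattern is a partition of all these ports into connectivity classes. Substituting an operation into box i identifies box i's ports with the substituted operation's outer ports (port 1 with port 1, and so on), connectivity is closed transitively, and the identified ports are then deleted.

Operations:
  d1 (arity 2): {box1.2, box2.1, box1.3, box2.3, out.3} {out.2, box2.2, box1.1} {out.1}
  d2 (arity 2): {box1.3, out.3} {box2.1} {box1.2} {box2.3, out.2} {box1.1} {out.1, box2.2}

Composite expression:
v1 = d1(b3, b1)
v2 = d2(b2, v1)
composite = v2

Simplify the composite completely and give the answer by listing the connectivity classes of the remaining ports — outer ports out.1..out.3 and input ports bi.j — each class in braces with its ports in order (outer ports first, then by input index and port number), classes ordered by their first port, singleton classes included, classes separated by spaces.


Connectivity passes through glued d2-boundaries; trace each wire chain.
after d1, the pattern on (b3, b1) reads {out.1} {out.2, b1.2, b3.1} {out.3, b1.1, b1.3, b3.2, b3.3} (out.j = its outer ports)
after d2, the pattern on (b2, b3, b1) reads {out.1, b1.2, b3.1} {out.2, b1.1, b1.3, b3.2, b3.3} {out.3, b2.3} {b2.1} {b2.2} (out.j = its outer ports)

{out.1, b1.2, b3.1} {out.2, b1.1, b1.3, b3.2, b3.3} {out.3, b2.3} {b2.1} {b2.2}


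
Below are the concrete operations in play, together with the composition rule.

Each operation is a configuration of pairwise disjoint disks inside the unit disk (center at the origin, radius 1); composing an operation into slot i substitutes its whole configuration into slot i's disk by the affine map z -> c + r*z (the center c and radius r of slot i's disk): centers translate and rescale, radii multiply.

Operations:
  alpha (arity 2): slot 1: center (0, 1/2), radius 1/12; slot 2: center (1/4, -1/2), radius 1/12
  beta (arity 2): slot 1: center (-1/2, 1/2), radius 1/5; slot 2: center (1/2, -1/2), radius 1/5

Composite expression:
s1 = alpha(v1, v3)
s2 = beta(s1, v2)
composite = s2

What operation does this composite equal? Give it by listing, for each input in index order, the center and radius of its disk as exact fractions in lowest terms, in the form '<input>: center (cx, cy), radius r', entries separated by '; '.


v1: center (-1/2, 3/5), radius 1/60; v2: center (1/2, -1/2), radius 1/5; v3: center (-9/20, 2/5), radius 1/60

Follow each v-input down from beta: c' goes to c + r*c', radius to r*r'.
input v1: composing its 2 substitution steps yields center (-1/2, 3/5), radius 1/60
input v3: composing its 2 substitution steps yields center (-9/20, 2/5), radius 1/60
input v2: composing its 1 substitution step yields center (1/2, -1/2), radius 1/5


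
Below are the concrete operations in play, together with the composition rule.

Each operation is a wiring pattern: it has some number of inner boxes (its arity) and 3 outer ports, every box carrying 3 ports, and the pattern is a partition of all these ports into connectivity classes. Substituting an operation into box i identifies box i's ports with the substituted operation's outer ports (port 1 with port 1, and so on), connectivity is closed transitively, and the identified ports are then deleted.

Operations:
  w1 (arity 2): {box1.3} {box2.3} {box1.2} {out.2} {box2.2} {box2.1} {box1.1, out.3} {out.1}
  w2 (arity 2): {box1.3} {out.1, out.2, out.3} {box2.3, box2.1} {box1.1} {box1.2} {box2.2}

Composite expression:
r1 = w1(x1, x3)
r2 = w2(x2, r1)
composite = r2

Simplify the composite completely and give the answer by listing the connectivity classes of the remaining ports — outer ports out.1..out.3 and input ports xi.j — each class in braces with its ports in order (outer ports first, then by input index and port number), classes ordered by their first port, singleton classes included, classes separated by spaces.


{out.1, out.2, out.3} {x1.1} {x1.2} {x1.3} {x2.1} {x2.2} {x2.3} {x3.1} {x3.2} {x3.3}

Connectivity passes through glued w2-boundaries; trace each wire chain.
stage w1: inputs (x1, x3), connectivity {out.1} {out.2} {out.3, x1.1} {x1.2} {x1.3} {x3.1} {x3.2} {x3.3}, out.j its boundary
stage w2: inputs (x2, x1, x3), connectivity {out.1, out.2, out.3} {x1.1} {x1.2} {x1.3} {x2.1} {x2.2} {x2.3} {x3.1} {x3.2} {x3.3}, out.j its boundary


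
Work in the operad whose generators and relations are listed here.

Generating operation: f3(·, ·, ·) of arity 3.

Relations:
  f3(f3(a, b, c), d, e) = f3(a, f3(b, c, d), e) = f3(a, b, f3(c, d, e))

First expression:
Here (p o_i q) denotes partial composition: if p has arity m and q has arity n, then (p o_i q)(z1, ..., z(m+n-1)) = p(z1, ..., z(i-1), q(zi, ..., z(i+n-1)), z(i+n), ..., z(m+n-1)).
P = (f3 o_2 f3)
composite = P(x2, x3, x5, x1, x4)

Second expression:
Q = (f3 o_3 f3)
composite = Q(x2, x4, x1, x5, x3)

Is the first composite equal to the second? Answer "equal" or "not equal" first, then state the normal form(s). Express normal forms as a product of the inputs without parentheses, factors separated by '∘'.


not equal; first: x2 ∘ x3 ∘ x5 ∘ x1 ∘ x4; second: x2 ∘ x4 ∘ x1 ∘ x5 ∘ x3

The first expression, normalized: x2 ∘ x3 ∘ x5 ∘ x1 ∘ x4
The second expression, normalized: x2 ∘ x4 ∘ x1 ∘ x5 ∘ x3
The forms do not match — not equal.


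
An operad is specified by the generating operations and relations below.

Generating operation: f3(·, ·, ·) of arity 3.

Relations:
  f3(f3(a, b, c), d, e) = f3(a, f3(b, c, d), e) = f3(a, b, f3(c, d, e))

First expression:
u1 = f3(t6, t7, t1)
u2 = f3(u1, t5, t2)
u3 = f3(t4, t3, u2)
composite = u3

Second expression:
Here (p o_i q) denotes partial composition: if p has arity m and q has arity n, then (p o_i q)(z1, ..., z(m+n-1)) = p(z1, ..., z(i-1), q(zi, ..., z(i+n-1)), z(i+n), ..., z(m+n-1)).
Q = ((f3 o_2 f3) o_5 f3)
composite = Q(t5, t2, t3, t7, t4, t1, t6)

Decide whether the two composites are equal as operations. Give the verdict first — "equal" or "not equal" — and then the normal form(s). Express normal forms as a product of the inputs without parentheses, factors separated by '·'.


The first composite normalizes to t4 · t3 · t6 · t7 · t1 · t5 · t2
The second composite normalizes to t5 · t2 · t3 · t7 · t4 · t1 · t6
The forms do not match — not equal.

not equal; first: t4 · t3 · t6 · t7 · t1 · t5 · t2; second: t5 · t2 · t3 · t7 · t4 · t1 · t6


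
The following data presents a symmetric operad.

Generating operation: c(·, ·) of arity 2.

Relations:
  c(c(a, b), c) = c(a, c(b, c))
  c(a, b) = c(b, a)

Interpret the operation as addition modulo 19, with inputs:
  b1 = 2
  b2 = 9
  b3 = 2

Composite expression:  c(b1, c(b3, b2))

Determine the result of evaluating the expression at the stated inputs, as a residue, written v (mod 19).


c(b3, b2) = 11
c(b1, c(b3, b2)) = 13

13 (mod 19)


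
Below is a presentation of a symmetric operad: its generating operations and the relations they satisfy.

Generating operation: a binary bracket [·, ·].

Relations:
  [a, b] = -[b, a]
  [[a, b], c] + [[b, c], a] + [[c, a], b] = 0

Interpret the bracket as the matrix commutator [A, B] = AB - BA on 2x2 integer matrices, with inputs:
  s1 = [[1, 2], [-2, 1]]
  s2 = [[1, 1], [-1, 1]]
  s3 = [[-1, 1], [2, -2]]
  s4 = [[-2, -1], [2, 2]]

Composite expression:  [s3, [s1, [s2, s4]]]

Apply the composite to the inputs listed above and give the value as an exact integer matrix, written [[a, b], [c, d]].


[[4, -36], [68, -4]]


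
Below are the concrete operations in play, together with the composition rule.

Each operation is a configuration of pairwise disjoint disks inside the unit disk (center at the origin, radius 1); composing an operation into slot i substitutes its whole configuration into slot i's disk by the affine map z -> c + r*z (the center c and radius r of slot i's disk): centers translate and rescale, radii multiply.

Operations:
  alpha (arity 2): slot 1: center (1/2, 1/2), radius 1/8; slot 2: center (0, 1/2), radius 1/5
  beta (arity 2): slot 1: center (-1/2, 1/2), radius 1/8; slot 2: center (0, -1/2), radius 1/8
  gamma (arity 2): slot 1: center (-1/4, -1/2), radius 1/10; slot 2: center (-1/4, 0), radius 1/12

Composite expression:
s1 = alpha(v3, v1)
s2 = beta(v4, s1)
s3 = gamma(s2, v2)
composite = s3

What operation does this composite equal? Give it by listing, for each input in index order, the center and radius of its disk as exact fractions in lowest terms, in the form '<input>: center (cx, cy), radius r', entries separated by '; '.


v1: center (-1/4, -87/160), radius 1/400; v2: center (-1/4, 0), radius 1/12; v3: center (-39/160, -87/160), radius 1/640; v4: center (-3/10, -9/20), radius 1/80


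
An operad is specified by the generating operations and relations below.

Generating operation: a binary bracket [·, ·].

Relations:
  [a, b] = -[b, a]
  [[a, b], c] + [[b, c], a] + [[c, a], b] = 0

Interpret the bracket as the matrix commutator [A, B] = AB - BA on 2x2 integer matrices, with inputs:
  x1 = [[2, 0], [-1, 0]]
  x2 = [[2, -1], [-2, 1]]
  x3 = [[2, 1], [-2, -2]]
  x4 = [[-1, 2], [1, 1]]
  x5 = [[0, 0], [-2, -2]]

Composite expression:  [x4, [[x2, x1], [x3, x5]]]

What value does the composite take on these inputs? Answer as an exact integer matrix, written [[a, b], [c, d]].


[x2, x1] = [[1, 2], [-3, -1]]
[x3, x5] = [[-2, -2], [4, 2]]
[[x2, x1], [x3, x5]] = [[2, 4], [4, -2]]
[x4, [[x2, x1], [x3, x5]]] = [[4, -16], [12, -4]]

[[4, -16], [12, -4]]


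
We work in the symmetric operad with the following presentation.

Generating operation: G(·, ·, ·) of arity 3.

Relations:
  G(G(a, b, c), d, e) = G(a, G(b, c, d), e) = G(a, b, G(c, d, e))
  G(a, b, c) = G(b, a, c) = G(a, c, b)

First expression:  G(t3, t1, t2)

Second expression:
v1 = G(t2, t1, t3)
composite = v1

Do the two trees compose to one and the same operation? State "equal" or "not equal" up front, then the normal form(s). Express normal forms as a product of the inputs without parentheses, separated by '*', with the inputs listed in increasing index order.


equal: each reduces to t1 * t2 * t3

The first expression, normalized: t1 * t2 * t3
The second expression, normalized: t1 * t2 * t3
Identical normal forms: equal.


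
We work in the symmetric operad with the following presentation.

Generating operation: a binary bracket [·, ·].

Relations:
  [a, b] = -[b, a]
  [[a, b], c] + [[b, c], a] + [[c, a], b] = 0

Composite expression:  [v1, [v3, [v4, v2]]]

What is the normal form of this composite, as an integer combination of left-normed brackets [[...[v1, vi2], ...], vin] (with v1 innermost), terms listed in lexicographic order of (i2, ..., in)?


[[[v1, v2], v4], v3] - [[[v1, v3], v2], v4] + [[[v1, v3], v4], v2] - [[[v1, v4], v2], v3]


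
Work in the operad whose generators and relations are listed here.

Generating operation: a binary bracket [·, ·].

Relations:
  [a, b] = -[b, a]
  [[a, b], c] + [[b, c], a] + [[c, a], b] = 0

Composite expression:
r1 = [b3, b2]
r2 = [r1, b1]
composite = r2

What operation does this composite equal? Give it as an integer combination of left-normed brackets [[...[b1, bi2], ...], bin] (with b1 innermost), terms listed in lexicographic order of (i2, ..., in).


[[b1, b2], b3] - [[b1, b3], b2]

Left-normed coefficients sit on the b1-initial expansion words.
Composite bracket: [[b3, b2], b1]
Expanding via [a, b] = ab - ba: 4 signed words (2^2 = 4).
Keep just the words that open with b1:
  sign of b1b2b3 is +1, so it contributes +[[b1, b2], b3]
  sign of b1b3b2 is -1, so it contributes -[[b1, b3], b2]


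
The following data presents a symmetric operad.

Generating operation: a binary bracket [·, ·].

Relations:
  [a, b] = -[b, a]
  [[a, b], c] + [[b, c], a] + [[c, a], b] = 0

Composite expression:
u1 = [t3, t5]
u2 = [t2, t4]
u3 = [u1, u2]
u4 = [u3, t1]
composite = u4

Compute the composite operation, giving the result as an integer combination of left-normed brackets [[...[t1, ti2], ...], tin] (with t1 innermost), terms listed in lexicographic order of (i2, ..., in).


[[[[t1, t2], t4], t3], t5] - [[[[t1, t2], t4], t5], t3] - [[[[t1, t3], t5], t2], t4] + [[[[t1, t3], t5], t4], t2] - [[[[t1, t4], t2], t3], t5] + [[[[t1, t4], t2], t5], t3] + [[[[t1, t5], t3], t2], t4] - [[[[t1, t5], t3], t4], t2]

Expand each bracket as ab - ba; the t1-initial words give the coefficients.
Composite bracket: [[[t3, t5], [t2, t4]], t1]
Expanding via [a, b] = ab - ba: 16 signed words (2^4 = 16).
Keep just the words that open with t1:
  t1t2t4t3t5 appears with sign +1, giving the term +[[[[t1, t2], t4], t3], t5]
  t1t2t4t5t3 appears with sign -1, giving the term -[[[[t1, t2], t4], t5], t3]
  t1t3t5t2t4 appears with sign -1, giving the term -[[[[t1, t3], t5], t2], t4]
  t1t3t5t4t2 appears with sign +1, giving the term +[[[[t1, t3], t5], t4], t2]
  t1t4t2t3t5 appears with sign -1, giving the term -[[[[t1, t4], t2], t3], t5]
  t1t4t2t5t3 appears with sign +1, giving the term +[[[[t1, t4], t2], t5], t3]
  t1t5t3t2t4 appears with sign +1, giving the term +[[[[t1, t5], t3], t2], t4]
  t1t5t3t4t2 appears with sign -1, giving the term -[[[[t1, t5], t3], t4], t2]


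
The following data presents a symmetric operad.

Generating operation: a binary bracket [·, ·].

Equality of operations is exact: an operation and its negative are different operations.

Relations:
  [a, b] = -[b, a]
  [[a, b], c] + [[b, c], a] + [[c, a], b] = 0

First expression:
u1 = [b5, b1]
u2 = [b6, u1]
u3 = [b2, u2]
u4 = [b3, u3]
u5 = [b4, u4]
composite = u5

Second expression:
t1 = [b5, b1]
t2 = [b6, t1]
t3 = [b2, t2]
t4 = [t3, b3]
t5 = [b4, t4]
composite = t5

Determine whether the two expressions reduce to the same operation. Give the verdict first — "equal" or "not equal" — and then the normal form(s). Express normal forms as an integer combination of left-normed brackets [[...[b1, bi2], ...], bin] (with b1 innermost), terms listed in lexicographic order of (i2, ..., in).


In normal form, the first expression is -[[[[[b1, b5], b6], b2], b3], b4]
In normal form, the second expression is [[[[[b1, b5], b6], b2], b3], b4]
Different reductions; not equal.

not equal; the first gives -[[[[[b1, b5], b6], b2], b3], b4] and the second [[[[[b1, b5], b6], b2], b3], b4]


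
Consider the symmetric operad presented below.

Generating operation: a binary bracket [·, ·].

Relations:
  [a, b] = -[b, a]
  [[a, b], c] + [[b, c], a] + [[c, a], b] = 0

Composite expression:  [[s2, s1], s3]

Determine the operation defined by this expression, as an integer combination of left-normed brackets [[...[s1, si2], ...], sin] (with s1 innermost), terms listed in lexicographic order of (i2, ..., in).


-[[s1, s2], s3]

Skip Jacobi rewriting: expand, keep s1-initial words, read off terms.
Composite bracket: [[s2, s1], s3]
Expanding via [a, b] = ab - ba: 4 signed words (2^2 = 4).
The s1-initial words carry the normal form:
  s1s2s3 appears with sign -1, giving the term -[[s1, s2], s3]


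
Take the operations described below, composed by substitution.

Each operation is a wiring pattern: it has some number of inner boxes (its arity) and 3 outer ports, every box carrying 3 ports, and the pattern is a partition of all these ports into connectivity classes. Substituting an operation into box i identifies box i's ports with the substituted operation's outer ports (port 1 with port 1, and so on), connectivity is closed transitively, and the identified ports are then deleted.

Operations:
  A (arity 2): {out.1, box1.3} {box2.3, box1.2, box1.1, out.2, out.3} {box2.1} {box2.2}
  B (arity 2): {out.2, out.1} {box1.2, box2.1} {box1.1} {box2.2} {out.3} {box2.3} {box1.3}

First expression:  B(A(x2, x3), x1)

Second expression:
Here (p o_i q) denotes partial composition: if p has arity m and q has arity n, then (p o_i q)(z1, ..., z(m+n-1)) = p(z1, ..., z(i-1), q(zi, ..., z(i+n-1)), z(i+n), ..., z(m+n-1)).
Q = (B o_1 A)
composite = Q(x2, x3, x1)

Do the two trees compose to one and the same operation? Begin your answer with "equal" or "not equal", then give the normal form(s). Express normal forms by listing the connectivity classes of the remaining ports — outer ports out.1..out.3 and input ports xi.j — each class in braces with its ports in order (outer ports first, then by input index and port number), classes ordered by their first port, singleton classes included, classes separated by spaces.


equal; both compose to {out.1, out.2} {out.3} {x1.1, x2.1, x2.2, x3.3} {x1.2} {x1.3} {x2.3} {x3.1} {x3.2}

Reducing the first expression gives {out.1, out.2} {out.3} {x1.1, x2.1, x2.2, x3.3} {x1.2} {x1.3} {x2.3} {x3.1} {x3.2}
Reducing the second expression gives {out.1, out.2} {out.3} {x1.1, x2.1, x2.2, x3.3} {x1.2} {x1.3} {x2.3} {x3.1} {x3.2}
Identical normal forms: equal.


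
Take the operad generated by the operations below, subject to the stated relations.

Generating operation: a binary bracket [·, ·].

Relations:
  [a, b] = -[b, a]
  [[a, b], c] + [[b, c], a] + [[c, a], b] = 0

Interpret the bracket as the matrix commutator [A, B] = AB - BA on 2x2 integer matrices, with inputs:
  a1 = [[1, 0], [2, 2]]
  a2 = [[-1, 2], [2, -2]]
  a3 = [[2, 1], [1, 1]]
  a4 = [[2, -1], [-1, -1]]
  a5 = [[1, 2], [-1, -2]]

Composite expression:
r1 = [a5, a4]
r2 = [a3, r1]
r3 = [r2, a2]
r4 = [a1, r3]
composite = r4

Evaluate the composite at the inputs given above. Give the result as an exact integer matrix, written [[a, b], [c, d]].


[[-78, -39], [-18, 78]]

[a5, a4] = [[-3, -9], [0, 3]]
[a3, [a5, a4]] = [[9, -3], [-6, -9]]
[[a3, [a5, a4]], a2] = [[6, 39], [-42, -6]]
[a1, [[a3, [a5, a4]], a2]] = [[-78, -39], [-18, 78]]


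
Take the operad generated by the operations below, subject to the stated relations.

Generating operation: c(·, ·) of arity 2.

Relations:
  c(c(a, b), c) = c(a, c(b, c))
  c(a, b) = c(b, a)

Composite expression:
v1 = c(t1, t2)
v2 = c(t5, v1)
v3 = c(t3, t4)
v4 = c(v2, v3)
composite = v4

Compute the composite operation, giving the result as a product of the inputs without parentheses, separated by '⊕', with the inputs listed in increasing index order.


With c associative and commutative, the t-input set is all that matters.
c(t1, t2) flattens to t1 ⊕ t2
c(t5, c(t1, t2)) flattens to t5 ⊕ t1 ⊕ t2
c(t3, t4) flattens to t3 ⊕ t4
c(c(t5, c(t1, t2)), c(t3, t4)) flattens to t5 ⊕ t1 ⊕ t2 ⊕ t3 ⊕ t4
putting the inputs in ascending order: t1 ⊕ t2 ⊕ t3 ⊕ t4 ⊕ t5

t1 ⊕ t2 ⊕ t3 ⊕ t4 ⊕ t5


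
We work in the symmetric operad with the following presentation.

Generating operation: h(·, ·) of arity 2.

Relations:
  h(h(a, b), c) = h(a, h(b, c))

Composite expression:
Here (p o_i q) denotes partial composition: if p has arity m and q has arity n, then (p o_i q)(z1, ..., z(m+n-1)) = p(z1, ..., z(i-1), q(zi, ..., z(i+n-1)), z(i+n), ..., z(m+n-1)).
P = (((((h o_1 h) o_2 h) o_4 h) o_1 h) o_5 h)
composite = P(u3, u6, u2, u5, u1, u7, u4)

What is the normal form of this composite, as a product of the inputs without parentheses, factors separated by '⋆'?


u3 ⋆ u6 ⋆ u2 ⋆ u5 ⋆ u1 ⋆ u7 ⋆ u4

All parenthesizations of h agree; list the u-inputs left to right.
h(u3, u6) linearizes to u3 ⋆ u6
h(u2, u5) linearizes to u2 ⋆ u5
h(h(u3, u6), h(u2, u5)) linearizes to u3 ⋆ u6 ⋆ u2 ⋆ u5
h(u1, u7) linearizes to u1 ⋆ u7
h(h(u1, u7), u4) linearizes to u1 ⋆ u7 ⋆ u4
h(h(h(u3, u6), h(u2, u5)), h(h(u1, u7), u4)) linearizes to u3 ⋆ u6 ⋆ u2 ⋆ u5 ⋆ u1 ⋆ u7 ⋆ u4


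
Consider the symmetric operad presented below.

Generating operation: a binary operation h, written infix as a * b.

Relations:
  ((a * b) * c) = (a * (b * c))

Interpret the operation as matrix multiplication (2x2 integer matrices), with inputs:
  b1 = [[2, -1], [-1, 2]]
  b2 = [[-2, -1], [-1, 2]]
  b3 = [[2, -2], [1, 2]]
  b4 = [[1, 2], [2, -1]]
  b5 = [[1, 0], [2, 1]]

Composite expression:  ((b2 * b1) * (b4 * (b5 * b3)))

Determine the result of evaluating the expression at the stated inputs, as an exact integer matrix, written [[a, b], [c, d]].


[[-36, 18], [-53, 14]]


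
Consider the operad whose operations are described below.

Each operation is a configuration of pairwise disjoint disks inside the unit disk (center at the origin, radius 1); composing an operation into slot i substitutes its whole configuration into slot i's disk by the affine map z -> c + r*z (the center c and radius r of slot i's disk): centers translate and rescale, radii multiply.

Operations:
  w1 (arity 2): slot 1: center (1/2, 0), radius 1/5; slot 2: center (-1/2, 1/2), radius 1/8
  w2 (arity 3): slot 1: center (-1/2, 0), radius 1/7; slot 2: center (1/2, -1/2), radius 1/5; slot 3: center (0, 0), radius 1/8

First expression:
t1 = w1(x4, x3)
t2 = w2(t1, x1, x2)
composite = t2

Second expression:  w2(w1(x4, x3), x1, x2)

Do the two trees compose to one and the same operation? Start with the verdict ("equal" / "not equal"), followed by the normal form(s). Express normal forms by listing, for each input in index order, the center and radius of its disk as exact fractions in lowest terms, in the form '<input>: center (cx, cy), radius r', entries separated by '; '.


The first expression reduces to x1: center (1/2, -1/2), radius 1/5; x2: center (0, 0), radius 1/8; x3: center (-4/7, 1/14), radius 1/56; x4: center (-3/7, 0), radius 1/35
The second expression reduces to x1: center (1/2, -1/2), radius 1/5; x2: center (0, 0), radius 1/8; x3: center (-4/7, 1/14), radius 1/56; x4: center (-3/7, 0), radius 1/35
The forms coincide; equal.

equal — both sides give x1: center (1/2, -1/2), radius 1/5; x2: center (0, 0), radius 1/8; x3: center (-4/7, 1/14), radius 1/56; x4: center (-3/7, 0), radius 1/35


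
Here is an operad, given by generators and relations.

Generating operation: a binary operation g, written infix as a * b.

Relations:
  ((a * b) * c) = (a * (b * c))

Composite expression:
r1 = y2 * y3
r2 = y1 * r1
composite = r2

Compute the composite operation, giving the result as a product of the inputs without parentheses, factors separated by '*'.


y1 * y2 * y3


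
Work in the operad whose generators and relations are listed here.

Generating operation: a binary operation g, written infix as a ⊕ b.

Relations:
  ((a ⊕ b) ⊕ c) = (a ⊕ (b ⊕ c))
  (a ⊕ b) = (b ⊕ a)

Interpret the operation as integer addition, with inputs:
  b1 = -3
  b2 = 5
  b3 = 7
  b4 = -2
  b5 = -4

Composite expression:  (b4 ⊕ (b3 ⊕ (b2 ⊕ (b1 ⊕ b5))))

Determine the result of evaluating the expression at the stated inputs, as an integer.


3

(b1 ⊕ b5) = -7
(b2 ⊕ (b1 ⊕ b5)) = -2
(b3 ⊕ (b2 ⊕ (b1 ⊕ b5))) = 5
(b4 ⊕ (b3 ⊕ (b2 ⊕ (b1 ⊕ b5)))) = 3


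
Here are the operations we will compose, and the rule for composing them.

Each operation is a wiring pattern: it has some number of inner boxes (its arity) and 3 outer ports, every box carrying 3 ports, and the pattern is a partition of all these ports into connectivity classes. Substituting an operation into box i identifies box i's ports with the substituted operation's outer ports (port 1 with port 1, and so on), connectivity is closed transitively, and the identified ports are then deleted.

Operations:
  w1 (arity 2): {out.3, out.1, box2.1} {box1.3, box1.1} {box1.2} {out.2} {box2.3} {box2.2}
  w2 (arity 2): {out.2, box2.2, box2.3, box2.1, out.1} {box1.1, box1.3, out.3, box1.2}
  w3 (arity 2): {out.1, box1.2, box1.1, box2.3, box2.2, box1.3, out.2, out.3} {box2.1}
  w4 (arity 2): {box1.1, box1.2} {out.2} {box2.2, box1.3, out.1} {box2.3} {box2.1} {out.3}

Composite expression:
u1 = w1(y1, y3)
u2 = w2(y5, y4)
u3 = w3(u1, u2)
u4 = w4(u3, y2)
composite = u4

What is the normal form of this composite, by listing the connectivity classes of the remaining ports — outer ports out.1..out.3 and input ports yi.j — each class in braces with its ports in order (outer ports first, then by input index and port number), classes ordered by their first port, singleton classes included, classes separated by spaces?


{out.1, y2.2, y3.1, y4.1, y4.2, y4.3, y5.1, y5.2, y5.3} {out.2} {out.3} {y1.1, y1.3} {y1.2} {y2.1} {y2.3} {y3.2} {y3.3}


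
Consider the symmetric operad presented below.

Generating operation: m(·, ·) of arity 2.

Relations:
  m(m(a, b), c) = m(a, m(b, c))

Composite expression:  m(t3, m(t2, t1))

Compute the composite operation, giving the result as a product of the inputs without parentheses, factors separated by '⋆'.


Associativity of m dissolves the nesting; only the t-input order survives.
m(t2, t1) collapses to t2 ⋆ t1
m(t3, m(t2, t1)) collapses to t3 ⋆ t2 ⋆ t1

t3 ⋆ t2 ⋆ t1


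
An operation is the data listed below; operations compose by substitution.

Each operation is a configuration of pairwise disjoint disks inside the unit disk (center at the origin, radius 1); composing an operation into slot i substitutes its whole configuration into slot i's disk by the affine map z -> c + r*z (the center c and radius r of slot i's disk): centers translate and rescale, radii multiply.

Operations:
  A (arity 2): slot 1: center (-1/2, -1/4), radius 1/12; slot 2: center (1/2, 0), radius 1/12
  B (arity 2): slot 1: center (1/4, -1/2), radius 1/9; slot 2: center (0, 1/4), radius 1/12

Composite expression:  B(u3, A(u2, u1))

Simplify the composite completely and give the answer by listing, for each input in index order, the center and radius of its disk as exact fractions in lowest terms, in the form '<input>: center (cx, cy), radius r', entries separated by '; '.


u1: center (1/24, 1/4), radius 1/144; u2: center (-1/24, 11/48), radius 1/144; u3: center (1/4, -1/2), radius 1/9

Affine substitution under B: radii multiply and u-centers shift.
input u3: composing its 1 substitution step yields center (1/4, -1/2), radius 1/9
input u2: composing its 2 substitution steps yields center (-1/24, 11/48), radius 1/144
input u1: composing its 2 substitution steps yields center (1/24, 1/4), radius 1/144


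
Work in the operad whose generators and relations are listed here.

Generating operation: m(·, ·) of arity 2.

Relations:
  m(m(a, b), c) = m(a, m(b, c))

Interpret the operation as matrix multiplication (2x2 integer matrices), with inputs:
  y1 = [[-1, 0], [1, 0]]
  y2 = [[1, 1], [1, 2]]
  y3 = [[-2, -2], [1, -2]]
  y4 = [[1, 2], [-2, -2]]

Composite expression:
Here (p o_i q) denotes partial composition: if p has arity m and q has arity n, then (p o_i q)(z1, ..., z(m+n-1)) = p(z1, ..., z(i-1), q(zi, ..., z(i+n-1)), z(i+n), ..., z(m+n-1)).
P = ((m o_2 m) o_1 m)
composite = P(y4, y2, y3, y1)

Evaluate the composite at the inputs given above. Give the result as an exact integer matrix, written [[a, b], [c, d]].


m(y4, y2) = [[3, 5], [-4, -6]]
m(y3, y1) = [[0, 0], [-3, 0]]
m(m(y4, y2), m(y3, y1)) = [[-15, 0], [18, 0]]

[[-15, 0], [18, 0]]


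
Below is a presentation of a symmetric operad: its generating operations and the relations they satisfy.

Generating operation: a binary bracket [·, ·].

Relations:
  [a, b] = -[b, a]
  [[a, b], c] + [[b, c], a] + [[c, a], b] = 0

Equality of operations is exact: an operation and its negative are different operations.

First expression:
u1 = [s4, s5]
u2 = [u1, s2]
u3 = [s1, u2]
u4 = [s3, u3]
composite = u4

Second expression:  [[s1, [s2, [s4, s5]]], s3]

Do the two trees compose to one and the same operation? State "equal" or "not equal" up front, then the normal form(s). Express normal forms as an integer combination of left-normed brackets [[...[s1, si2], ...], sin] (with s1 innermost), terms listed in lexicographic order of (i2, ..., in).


equal; the common form is [[[[s1, s2], s4], s5], s3] - [[[[s1, s2], s5], s4], s3] - [[[[s1, s4], s5], s2], s3] + [[[[s1, s5], s4], s2], s3]

Normal form of the first expression: [[[[s1, s2], s4], s5], s3] - [[[[s1, s2], s5], s4], s3] - [[[[s1, s4], s5], s2], s3] + [[[[s1, s5], s4], s2], s3]
Normal form of the second expression: [[[[s1, s2], s4], s5], s3] - [[[[s1, s2], s5], s4], s3] - [[[[s1, s4], s5], s2], s3] + [[[[s1, s5], s4], s2], s3]
The forms coincide; equal.


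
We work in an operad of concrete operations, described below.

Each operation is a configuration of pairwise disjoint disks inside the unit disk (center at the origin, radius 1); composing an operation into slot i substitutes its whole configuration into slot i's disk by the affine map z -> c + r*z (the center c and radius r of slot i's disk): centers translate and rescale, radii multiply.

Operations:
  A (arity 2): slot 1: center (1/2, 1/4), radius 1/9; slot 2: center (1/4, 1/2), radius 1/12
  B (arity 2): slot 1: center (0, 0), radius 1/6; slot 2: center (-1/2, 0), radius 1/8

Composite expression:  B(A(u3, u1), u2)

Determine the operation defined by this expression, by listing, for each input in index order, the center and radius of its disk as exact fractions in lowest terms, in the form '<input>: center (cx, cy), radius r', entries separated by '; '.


u1: center (1/24, 1/12), radius 1/72; u2: center (-1/2, 0), radius 1/8; u3: center (1/12, 1/24), radius 1/54

Follow each u-input down from B: c' goes to c + r*c', radius to r*r'.
input u3: applying the 2 nested substitutions gives center (1/12, 1/24), radius 1/54
input u1: applying the 2 nested substitutions gives center (1/24, 1/12), radius 1/72
input u2: applying the 1 nested substitution gives center (-1/2, 0), radius 1/8
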